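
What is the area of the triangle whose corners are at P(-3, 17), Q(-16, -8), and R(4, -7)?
Using the coordinate formula: Area = (1/2)|x₁(y₂-y₃) + x₂(y₃-y₁) + x₃(y₁-y₂)|
Area = (1/2)|(-3)((-8)-(-7)) + (-16)((-7)-17) + 4(17-(-8))|
Area = (1/2)|(-3)*(-1) + (-16)*(-24) + 4*25|
Area = (1/2)|3 + 384 + 100|
Area = (1/2)*487 = 243.50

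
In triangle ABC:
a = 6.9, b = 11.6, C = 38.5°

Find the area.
Using A = ½ab·sin(C):
A = ½·6.9·11.6·sin(38.5°) = ½·80.04·0.622515 = 24.91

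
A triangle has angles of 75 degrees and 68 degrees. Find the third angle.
Sum of angles in a triangle = 180 degrees
Third angle = 180 - 75 - 68
Third angle = 37 degrees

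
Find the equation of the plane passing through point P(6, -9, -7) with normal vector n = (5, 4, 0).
d = n·P = (5)(6) + (4)(-9) + (0)(-7) = -6
Plane: 5x + 4y = -6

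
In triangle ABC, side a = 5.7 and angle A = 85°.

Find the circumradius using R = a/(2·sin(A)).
R = a/(2·sin(A)) = 5.7/(2·sin(85°))
R = 5.7/(2·0.996195) = 5.7/1.992389 = 2.861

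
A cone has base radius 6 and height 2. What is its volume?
Volume = (1/3) * pi * r² * h
Volume = (1/3) * pi * 6² * 2
Volume = (1/3) * pi * 36 * 2
Volume = (1/3) * pi * 72
Volume = 75.40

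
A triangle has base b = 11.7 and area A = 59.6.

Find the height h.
A = ½bh  →  h = 2A/b
h = 2·59.6/11.7 = 10.19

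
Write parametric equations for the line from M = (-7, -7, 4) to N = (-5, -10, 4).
Direction vector d = N - M = (2, -3, 0)
x = -7 + 2t, y = -7 - 3t, z = 4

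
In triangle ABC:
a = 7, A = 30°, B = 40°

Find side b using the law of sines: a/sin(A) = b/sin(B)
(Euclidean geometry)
b = a·sin(B)/sin(A) = 7·sin(40°)/sin(30°)
b = 7·0.642788/0.500000 = 8.999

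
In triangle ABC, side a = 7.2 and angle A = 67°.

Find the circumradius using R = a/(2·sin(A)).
R = a/(2·sin(A)) = 7.2/(2·sin(67°))
R = 7.2/(2·0.920505) = 7.2/1.841010 = 3.911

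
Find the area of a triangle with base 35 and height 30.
Area = (1/2) * base * height
Area = (1/2) * 35 * 30
Area = 525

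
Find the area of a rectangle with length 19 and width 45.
Area = length * width
Area = 19 * 45
Area = 855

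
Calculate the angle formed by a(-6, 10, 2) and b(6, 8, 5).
a·b = 54, |a|² = 140, |b|² = 125
cos θ = 54/√17500 ≈ 0.4082
θ ≈ 65.91°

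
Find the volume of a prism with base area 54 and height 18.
Volume = base area * height
Volume = 54 * 18
Volume = 972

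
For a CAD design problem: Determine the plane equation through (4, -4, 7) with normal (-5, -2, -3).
d = n·P = (-5)(4) + (-2)(-4) + (-3)(7) = -33
Plane: -5x - 2y - 3z = -33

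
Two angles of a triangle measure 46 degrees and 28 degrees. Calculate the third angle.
Sum of angles in a triangle = 180 degrees
Third angle = 180 - 46 - 28
Third angle = 106 degrees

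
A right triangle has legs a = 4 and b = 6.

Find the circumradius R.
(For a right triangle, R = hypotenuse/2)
Hypotenuse c = √(4² + 6²) = √52 = 7.2111
R = c/2 = 3.606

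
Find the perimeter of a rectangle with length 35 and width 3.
Perimeter = 2 * (length + width)
Perimeter = 2 * (35 + 3)
Perimeter = 2 * 38
Perimeter = 76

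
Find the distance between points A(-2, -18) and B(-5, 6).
Using the distance formula: d = sqrt((x₂-x₁)² + (y₂-y₁)²)
dx = (-5) - (-2) = -3
dy = 6 - (-18) = 24
d = sqrt((-3)² + 24²) = sqrt(9 + 576) = sqrt(585) = 24.19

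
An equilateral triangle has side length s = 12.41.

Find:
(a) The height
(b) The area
(a) Height h = s·√3/2 = 12.41·√3/2 = 10.75
(b) Area = (√3/4)·s² = (√3/4)·12.41² = (√3/4)·154.008 = 66.69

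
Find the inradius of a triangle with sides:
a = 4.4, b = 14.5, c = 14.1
s = (a+b+c)/2 = (4.4+14.5+14.1)/2 = 16.5
Area = √(s(s-a)(s-b)(s-c)) = √(16.5·12.1·2·2.4) = 30.9567
r = Area/s = 30.9567/16.5 = 1.876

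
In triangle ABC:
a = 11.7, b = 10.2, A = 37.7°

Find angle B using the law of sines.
sin(B)/b = sin(A)/a
sin(B) = b·sin(A)/a = 10.2·sin(37.7°)/11.7 = 0.533126
B = arcsin(0.533126) = 32.22°  (b ≤ a, so B ≤ A and the acute solution is unique)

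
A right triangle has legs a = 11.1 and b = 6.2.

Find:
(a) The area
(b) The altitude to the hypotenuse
(a) Area = ½ab = ½·11.1·6.2 = 34.41
(b) Hypotenuse c = √(11.1² + 6.2²) = √161.65 = 12.7142
    Area = ½·c·h_c  →  h_c = 2·Area/c = 2·34.41/12.7142 = 5.413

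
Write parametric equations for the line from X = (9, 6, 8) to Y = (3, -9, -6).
Direction vector d = Y - X = (-6, -15, -14)
x = 9 - 6t, y = 6 - 15t, z = 8 - 14t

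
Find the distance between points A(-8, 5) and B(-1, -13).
Using the distance formula: d = sqrt((x₂-x₁)² + (y₂-y₁)²)
dx = (-1) - (-8) = 7
dy = (-13) - 5 = -18
d = sqrt(7² + (-18)²) = sqrt(49 + 324) = sqrt(373) = 19.31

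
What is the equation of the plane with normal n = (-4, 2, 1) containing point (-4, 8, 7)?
d = n·P = (-4)(-4) + (2)(8) + (1)(7) = 39
Plane: -4x + 2y + z = 39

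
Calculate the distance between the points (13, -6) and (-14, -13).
Using the distance formula: d = sqrt((x₂-x₁)² + (y₂-y₁)²)
dx = (-14) - 13 = -27
dy = (-13) - (-6) = -7
d = sqrt((-27)² + (-7)²) = sqrt(729 + 49) = sqrt(778) = 27.89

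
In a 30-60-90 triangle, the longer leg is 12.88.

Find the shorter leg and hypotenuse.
In a 30-60-90 triangle, sides are in ratio 1 : √3 : 2.
Long leg = short leg·√3  →  short leg = 12.88/√3 = 7.436
Hypotenuse = 2·(short leg) = 2·12.88/√3 = 14.87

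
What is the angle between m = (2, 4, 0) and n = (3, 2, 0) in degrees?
m·n = 14, |m|² = 20, |n|² = 13
cos θ = 14/√260 ≈ 0.8682
θ ≈ 29.74°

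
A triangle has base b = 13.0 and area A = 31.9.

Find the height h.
A = ½bh  →  h = 2A/b
h = 2·31.9/13.0 = 4.908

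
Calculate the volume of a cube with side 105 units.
Volume = s³
Volume = 105³
Volume = 1157625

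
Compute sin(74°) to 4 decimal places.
sin(74 degrees) = 0.9613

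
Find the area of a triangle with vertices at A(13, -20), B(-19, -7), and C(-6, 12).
Using the coordinate formula: Area = (1/2)|x₁(y₂-y₃) + x₂(y₃-y₁) + x₃(y₁-y₂)|
Area = (1/2)|13((-7)-12) + (-19)(12-(-20)) + (-6)((-20)-(-7))|
Area = (1/2)|13*(-19) + (-19)*32 + (-6)*(-13)|
Area = (1/2)|(-247) + (-608) + 78|
Area = (1/2)*777 = 388.50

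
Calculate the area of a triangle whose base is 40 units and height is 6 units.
Area = (1/2) * base * height
Area = (1/2) * 40 * 6
Area = 120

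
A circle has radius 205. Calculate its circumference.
Circumference = 2 * pi * r
Circumference = 2 * pi * 205
Circumference = 1288.05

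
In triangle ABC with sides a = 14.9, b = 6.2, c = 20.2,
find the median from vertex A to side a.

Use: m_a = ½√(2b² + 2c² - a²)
m_a = ½√(2·6.2² + 2·20.2² - 14.9²)
m_a = ½√(76.88 + 816.08 - 222.01) = ½√670.95 = 12.95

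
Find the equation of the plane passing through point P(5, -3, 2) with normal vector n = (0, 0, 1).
d = n·P = (0)(5) + (0)(-3) + (1)(2) = 2
Plane: z = 2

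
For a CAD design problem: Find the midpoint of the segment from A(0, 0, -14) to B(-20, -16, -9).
Midpoint = ((0-20)/2, (0-16)/2, (-14-9)/2) = (-10, -8, -11.5)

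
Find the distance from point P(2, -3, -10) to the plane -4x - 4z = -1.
d = |(-4)(2) + 0(-3) + (-4)(-10) - (-1)| / √((-4)² + 0² + (-4)²) = 33/√32 = 5.834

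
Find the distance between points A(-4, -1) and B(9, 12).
Using the distance formula: d = sqrt((x₂-x₁)² + (y₂-y₁)²)
dx = 9 - (-4) = 13
dy = 12 - (-1) = 13
d = sqrt(13² + 13²) = sqrt(169 + 169) = sqrt(338) = 18.38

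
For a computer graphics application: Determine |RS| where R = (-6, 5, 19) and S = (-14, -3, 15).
d = √[(-8)² + (-8)² + (-4)²] = √144 = 12.0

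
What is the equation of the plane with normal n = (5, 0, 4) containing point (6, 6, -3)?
d = n·P = (5)(6) + (0)(6) + (4)(-3) = 18
Plane: 5x + 4z = 18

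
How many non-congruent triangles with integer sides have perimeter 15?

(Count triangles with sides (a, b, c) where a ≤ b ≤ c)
With a ≤ b ≤ c and a + b + c = 15, the triangle inequality a + b > c gives c < 15/2, so c ≤ 7.
Iterate a from 1 to ⌊p/3⌋ = 5; for each a, b ranges from a to ⌊(p−a)/2⌋ with c = p − a − b, keeping only c ≥ b.
Triples: (1, 7, 7), (2, 6, 7), (3, 5, 7), …
Count = 7 triangles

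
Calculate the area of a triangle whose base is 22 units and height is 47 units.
Area = (1/2) * base * height
Area = (1/2) * 22 * 47
Area = 517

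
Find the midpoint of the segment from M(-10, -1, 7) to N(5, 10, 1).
Midpoint = ((-10+5)/2, (-1+10)/2, (7+1)/2) = (-2.5, 4.5, 4)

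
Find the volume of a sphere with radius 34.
Volume = (4/3) * pi * r³
Volume = (4/3) * pi * 34³
Volume = (4/3) * pi * 39304
Volume = 164636.21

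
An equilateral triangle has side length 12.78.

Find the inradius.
For an equilateral triangle, r = s/(2√3) where s is the side.
r = 12.78/(2√3) = 12.78/3.464102 = 3.689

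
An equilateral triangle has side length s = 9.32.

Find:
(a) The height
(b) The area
(a) Height h = s·√3/2 = 9.32·√3/2 = 8.071
(b) Area = (√3/4)·s² = (√3/4)·9.32² = (√3/4)·86.8624 = 37.61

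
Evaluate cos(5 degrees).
cos(5 degrees) = 0.9962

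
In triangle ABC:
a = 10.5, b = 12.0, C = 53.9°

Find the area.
Using A = ½ab·sin(C):
A = ½·10.5·12.0·sin(53.9°) = ½·126·0.807990 = 50.9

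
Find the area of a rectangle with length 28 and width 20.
Area = length * width
Area = 28 * 20
Area = 560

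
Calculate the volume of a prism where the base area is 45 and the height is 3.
Volume = base area * height
Volume = 45 * 3
Volume = 135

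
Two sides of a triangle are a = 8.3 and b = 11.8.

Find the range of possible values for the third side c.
By the triangle inequality: |a - b| < c < a + b
|8.3 - 11.8| < c < 8.3 + 11.8
3.5 < c < 20.1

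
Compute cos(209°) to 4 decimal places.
cos(209 degrees) = -0.8746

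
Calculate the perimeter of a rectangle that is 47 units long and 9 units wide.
Perimeter = 2 * (length + width)
Perimeter = 2 * (47 + 9)
Perimeter = 2 * 56
Perimeter = 112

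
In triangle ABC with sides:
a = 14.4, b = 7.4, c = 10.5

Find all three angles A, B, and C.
By the law of cosines:
cos(A) = (b² + c² - a²)/(2bc) = -0.272523  →  A = 105.8°
cos(B) = (a² + c² - b²)/(2ac) = 0.869213  →  B = 29.63°
cos(C) = (a² + b² - c²)/(2ab) = 0.712603  →  C = 44.55°
Check: A + B + C = 180.0° ✓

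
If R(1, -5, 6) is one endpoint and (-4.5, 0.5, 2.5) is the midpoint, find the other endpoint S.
S = (2×(-4.5) - 1, 2×0.5 - (-5), 2×2.5 - 6) = (-10, 6, -1)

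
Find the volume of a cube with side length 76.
Volume = s³
Volume = 76³
Volume = 438976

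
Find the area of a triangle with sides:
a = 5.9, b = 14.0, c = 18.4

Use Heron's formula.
s = (a+b+c)/2 = (5.9+14.0+18.4)/2 = 19.15
A = √(s(s-a)(s-b)(s-c)) = √(19.15·13.25·5.15·0.75)
A = √980.061 = 31.31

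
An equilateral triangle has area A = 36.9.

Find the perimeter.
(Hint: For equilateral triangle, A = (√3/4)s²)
A = (√3/4)s²  →  s² = 4A/√3 = 4·36.9/√3 = 85.2169
s = 9.2313
Perimeter = 3s = 27.69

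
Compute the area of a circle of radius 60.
Area = pi * r²
Area = pi * 60²
Area = pi * 3600
Area = 11309.73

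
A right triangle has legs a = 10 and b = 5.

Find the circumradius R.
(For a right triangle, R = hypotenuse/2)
Hypotenuse c = √(10² + 5²) = √125 = 11.1803
R = c/2 = 5.59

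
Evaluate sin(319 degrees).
sin(319 degrees) = -0.6561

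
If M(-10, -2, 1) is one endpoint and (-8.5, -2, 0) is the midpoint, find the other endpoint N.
N = (2×(-8.5) - (-10), 2×(-2) - (-2), 2×0 - 1) = (-7, -2, -1)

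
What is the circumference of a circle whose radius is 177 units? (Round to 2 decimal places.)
Circumference = 2 * pi * r
Circumference = 2 * pi * 177
Circumference = 1112.12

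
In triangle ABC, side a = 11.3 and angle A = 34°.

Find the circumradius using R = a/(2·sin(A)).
R = a/(2·sin(A)) = 11.3/(2·sin(34°))
R = 11.3/(2·0.559193) = 11.3/1.118386 = 10.1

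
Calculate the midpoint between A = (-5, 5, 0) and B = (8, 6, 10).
Midpoint = ((-5+8)/2, (5+6)/2, (0+10)/2) = (1.5, 5.5, 5)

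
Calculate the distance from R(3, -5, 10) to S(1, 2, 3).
d = √[(-2)² + (7)² + (-7)²] = √102 = 10.1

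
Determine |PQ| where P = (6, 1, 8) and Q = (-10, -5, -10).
d = √[(-16)² + (-6)² + (-18)²] = √616 = 24.82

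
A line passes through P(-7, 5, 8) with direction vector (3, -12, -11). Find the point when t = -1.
P(-1) = (-7 + 3(-1), 5 + (-12)(-1), 8 + (-11)(-1)) = (-10, 17, 19)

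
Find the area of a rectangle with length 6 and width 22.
Area = length * width
Area = 6 * 22
Area = 132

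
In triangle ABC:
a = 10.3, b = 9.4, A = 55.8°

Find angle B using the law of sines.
sin(B)/b = sin(A)/a
sin(B) = b·sin(A)/a = 9.4·sin(55.8°)/10.3 = 0.754811
B = arcsin(0.754811) = 49.01°  (b ≤ a, so B ≤ A and the acute solution is unique)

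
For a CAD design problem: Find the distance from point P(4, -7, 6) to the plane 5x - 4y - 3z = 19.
d = |5(4) + (-4)(-7) + (-3)(6) - (19)| / √(5² + (-4)² + (-3)²) = 11/√50 = 1.556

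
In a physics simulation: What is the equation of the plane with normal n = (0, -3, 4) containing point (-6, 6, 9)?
d = n·P = (0)(-6) + (-3)(6) + (4)(9) = 18
Plane: -3y + 4z = 18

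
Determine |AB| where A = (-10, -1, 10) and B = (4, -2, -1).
d = √[(14)² + (-1)² + (-11)²] = √318 = 17.83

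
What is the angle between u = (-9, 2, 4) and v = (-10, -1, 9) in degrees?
u·v = 124, |u|² = 101, |v|² = 182
cos θ = 124/√18382 ≈ 0.9146
θ ≈ 23.85°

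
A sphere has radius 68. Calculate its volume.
Volume = (4/3) * pi * r³
Volume = (4/3) * pi * 68³
Volume = (4/3) * pi * 314432
Volume = 1317089.68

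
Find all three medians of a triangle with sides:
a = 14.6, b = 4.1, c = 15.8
Using m_x = ½√(2y² + 2z² - x²):
m_a = ½√(2·4.1² + 2·15.8² - 14.6²) = ½√319.74 = 8.941
m_b = ½√(2·14.6² + 2·15.8² - 4.1²) = ½√908.79 = 15.07
m_c = ½√(2·14.6² + 2·4.1² - 15.8²) = ½√210.3 = 7.251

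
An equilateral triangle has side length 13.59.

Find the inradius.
For an equilateral triangle, r = s/(2√3) where s is the side.
r = 13.59/(2√3) = 13.59/3.464102 = 3.923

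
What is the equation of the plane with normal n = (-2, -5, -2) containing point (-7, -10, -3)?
d = n·P = (-2)(-7) + (-5)(-10) + (-2)(-3) = 70
Plane: -2x - 5y - 2z = 70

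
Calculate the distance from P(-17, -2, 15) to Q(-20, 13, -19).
d = √[(-3)² + (15)² + (-34)²] = √1390 = 37.28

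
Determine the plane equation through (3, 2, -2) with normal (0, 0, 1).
d = n·P = (0)(3) + (0)(2) + (1)(-2) = -2
Plane: z = -2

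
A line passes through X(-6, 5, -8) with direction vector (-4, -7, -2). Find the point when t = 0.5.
P(0.5) = (-6 + (-4)(0.5), 5 + (-7)(0.5), -8 + (-2)(0.5)) = (-8, 1.5, -9)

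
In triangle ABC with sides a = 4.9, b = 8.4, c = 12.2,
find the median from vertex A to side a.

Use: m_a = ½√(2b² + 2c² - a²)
m_a = ½√(2·8.4² + 2·12.2² - 4.9²)
m_a = ½√(141.12 + 297.68 - 24.01) = ½√414.79 = 10.18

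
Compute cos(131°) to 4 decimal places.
cos(131 degrees) = -0.6561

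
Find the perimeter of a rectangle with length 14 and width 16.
Perimeter = 2 * (length + width)
Perimeter = 2 * (14 + 16)
Perimeter = 2 * 30
Perimeter = 60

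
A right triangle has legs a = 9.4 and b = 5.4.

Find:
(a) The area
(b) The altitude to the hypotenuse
(a) Area = ½ab = ½·9.4·5.4 = 25.38
(b) Hypotenuse c = √(9.4² + 5.4²) = √117.52 = 10.8407
    Area = ½·c·h_c  →  h_c = 2·Area/c = 2·25.38/10.8407 = 4.682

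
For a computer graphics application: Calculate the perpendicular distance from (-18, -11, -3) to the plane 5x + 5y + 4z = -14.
d = |5(-18) + 5(-11) + 4(-3) - (-14)| / √(5² + 5² + 4²) = 143/√66 = 17.6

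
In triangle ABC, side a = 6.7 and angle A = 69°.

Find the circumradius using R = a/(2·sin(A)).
R = a/(2·sin(A)) = 6.7/(2·sin(69°))
R = 6.7/(2·0.933580) = 6.7/1.867161 = 3.588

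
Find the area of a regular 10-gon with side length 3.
For a regular 10-gon with side length s = 3:
Apothem a = s / (2*tan(pi/10)) = 3 / (2*tan(pi/10)) ≈ 4.6165
Perimeter P = 10 * 3 = 30
Area = (1/2) * P * a = (1/2) * 30 * 4.6165 = 69.25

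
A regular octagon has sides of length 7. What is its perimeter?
Perimeter = number of sides * side length
Perimeter = 8 * 7
Perimeter = 56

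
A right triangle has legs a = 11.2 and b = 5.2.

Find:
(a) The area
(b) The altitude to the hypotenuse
(a) Area = ½ab = ½·11.2·5.2 = 29.12
(b) Hypotenuse c = √(11.2² + 5.2²) = √152.48 = 12.3483
    Area = ½·c·h_c  →  h_c = 2·Area/c = 2·29.12/12.3483 = 4.716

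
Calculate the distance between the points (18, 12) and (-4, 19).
Using the distance formula: d = sqrt((x₂-x₁)² + (y₂-y₁)²)
dx = (-4) - 18 = -22
dy = 19 - 12 = 7
d = sqrt((-22)² + 7²) = sqrt(484 + 49) = sqrt(533) = 23.09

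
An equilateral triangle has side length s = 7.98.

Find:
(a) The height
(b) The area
(a) Height h = s·√3/2 = 7.98·√3/2 = 6.911
(b) Area = (√3/4)·s² = (√3/4)·7.98² = (√3/4)·63.6804 = 27.57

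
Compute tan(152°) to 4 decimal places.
tan(152 degrees) = -0.5317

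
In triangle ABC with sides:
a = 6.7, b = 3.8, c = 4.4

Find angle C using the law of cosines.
cos(C) = (a² + b² - c²)/(2ab)
cos(C) = (6.7² + 3.8² - 4.4²)/(2·6.7·3.8) = 39.97/50.92 = 0.784957
C = arccos(0.784957) = 38.28°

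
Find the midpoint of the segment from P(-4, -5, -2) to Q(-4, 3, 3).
Midpoint = ((-4-4)/2, (-5+3)/2, (-2+3)/2) = (-4, -1, 0.5)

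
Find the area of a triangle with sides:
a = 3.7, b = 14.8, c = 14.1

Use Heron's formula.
s = (a+b+c)/2 = (3.7+14.8+14.1)/2 = 16.3
A = √(s(s-a)(s-b)(s-c)) = √(16.3·12.6·1.5·2.2)
A = √677.754 = 26.03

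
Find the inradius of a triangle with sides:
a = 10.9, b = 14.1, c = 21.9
s = (a+b+c)/2 = (10.9+14.1+21.9)/2 = 23.45
Area = √(s(s-a)(s-b)(s-c)) = √(23.45·12.55·9.35·1.55) = 65.3078
r = Area/s = 65.3078/23.45 = 2.785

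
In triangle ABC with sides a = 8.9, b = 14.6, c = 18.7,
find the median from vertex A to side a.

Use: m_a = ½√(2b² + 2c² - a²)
m_a = ½√(2·14.6² + 2·18.7² - 8.9²)
m_a = ½√(426.32 + 699.38 - 79.21) = ½√1046.49 = 16.17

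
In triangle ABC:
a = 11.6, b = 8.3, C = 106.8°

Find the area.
Using A = ½ab·sin(C):
A = ½·11.6·8.3·sin(106.8°) = ½·96.28·0.957319 = 46.09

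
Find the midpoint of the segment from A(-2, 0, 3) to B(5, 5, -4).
Midpoint = ((-2+5)/2, (0+5)/2, (3-4)/2) = (1.5, 2.5, -0.5)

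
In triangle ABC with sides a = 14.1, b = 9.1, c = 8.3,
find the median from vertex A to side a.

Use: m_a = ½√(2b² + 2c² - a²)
m_a = ½√(2·9.1² + 2·8.3² - 14.1²)
m_a = ½√(165.62 + 137.78 - 198.81) = ½√104.59 = 5.113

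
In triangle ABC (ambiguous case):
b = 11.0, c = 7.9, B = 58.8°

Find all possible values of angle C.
sin(C)/c = sin(B)/b  →  sin(C) = c·sin(B)/b = 7.9·sin(58.8°)/11.0 = 0.614307
C₁ = arcsin(0.614307) = 37.9°,  C₂ = 180° - C₁ = 142.1°
Check C₂: A = 180° - 58.8° - 142.1° = -20.9° ≤ 0, rejected
C = 37.9° (one solution)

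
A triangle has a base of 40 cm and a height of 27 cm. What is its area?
Area = (1/2) * base * height
Area = (1/2) * 40 * 27
Area = 540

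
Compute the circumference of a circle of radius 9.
Circumference = 2 * pi * r
Circumference = 2 * pi * 9
Circumference = 56.55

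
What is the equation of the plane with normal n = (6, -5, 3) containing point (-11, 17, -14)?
d = n·P = (6)(-11) + (-5)(17) + (3)(-14) = -193
Plane: 6x - 5y + 3z = -193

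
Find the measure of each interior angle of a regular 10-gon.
Interior angle of a regular n-gon = (n-2)*180/n
Interior angle = (10-2)*180/10
Interior angle = 8*180/10
Interior angle = 1440/10
Interior angle = 144 degrees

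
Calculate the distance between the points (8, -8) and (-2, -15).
Using the distance formula: d = sqrt((x₂-x₁)² + (y₂-y₁)²)
dx = (-2) - 8 = -10
dy = (-15) - (-8) = -7
d = sqrt((-10)² + (-7)²) = sqrt(100 + 49) = sqrt(149) = 12.21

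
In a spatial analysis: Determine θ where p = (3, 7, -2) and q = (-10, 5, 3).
p·q = -1, |p|² = 62, |q|² = 134
cos θ = -1/√8308 ≈ -0.01097
θ ≈ 90.63°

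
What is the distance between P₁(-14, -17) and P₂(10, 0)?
Using the distance formula: d = sqrt((x₂-x₁)² + (y₂-y₁)²)
dx = 10 - (-14) = 24
dy = 0 - (-17) = 17
d = sqrt(24² + 17²) = sqrt(576 + 289) = sqrt(865) = 29.41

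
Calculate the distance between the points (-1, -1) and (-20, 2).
Using the distance formula: d = sqrt((x₂-x₁)² + (y₂-y₁)²)
dx = (-20) - (-1) = -19
dy = 2 - (-1) = 3
d = sqrt((-19)² + 3²) = sqrt(361 + 9) = sqrt(370) = 19.24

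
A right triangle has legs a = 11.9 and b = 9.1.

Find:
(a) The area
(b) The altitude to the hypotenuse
(a) Area = ½ab = ½·11.9·9.1 = 54.145
(b) Hypotenuse c = √(11.9² + 9.1²) = √224.42 = 14.9807
    Area = ½·c·h_c  →  h_c = 2·Area/c = 2·54.145/14.9807 = 7.229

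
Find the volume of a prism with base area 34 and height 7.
Volume = base area * height
Volume = 34 * 7
Volume = 238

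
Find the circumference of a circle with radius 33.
Circumference = 2 * pi * r
Circumference = 2 * pi * 33
Circumference = 207.35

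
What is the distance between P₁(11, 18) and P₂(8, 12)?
Using the distance formula: d = sqrt((x₂-x₁)² + (y₂-y₁)²)
dx = 8 - 11 = -3
dy = 12 - 18 = -6
d = sqrt((-3)² + (-6)²) = sqrt(9 + 36) = sqrt(45) = 6.71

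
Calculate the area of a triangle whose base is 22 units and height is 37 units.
Area = (1/2) * base * height
Area = (1/2) * 22 * 37
Area = 407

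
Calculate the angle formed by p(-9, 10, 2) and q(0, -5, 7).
p·q = -36, |p|² = 185, |q|² = 74
cos θ = -36/√13690 ≈ -0.3077
θ ≈ 107.9°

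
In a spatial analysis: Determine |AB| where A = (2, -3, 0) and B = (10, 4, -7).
d = √[(8)² + (7)² + (-7)²] = √162 = 12.73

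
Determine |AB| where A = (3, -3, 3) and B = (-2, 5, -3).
d = √[(-5)² + (8)² + (-6)²] = √125 = 11.18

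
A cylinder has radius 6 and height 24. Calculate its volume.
Volume = pi * r² * h
Volume = pi * 6² * 24
Volume = pi * 36 * 24
Volume = pi * 864
Volume = 2714.34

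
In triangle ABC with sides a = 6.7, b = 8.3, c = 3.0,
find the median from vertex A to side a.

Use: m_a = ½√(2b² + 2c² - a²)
m_a = ½√(2·8.3² + 2·3.0² - 6.7²)
m_a = ½√(137.78 + 18 - 44.89) = ½√110.89 = 5.265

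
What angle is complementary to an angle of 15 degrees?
Complementary angles sum to 90 degrees.
Other angle = 90 - 15
Other angle = 75 degrees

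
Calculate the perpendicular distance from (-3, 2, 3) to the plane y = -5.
d = |0(-3) + 1(2) + 0(3) - (-5)| / √(0² + 1² + 0²) = 7/√1 = 7.0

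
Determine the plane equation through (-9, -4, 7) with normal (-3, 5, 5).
d = n·P = (-3)(-9) + (5)(-4) + (5)(7) = 42
Plane: -3x + 5y + 5z = 42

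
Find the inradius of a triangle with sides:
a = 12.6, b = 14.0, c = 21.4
s = (a+b+c)/2 = (12.6+14.0+21.4)/2 = 24
Area = √(s(s-a)(s-b)(s-c)) = √(24·11.4·10·2.6) = 84.3422
r = Area/s = 84.3422/24 = 3.514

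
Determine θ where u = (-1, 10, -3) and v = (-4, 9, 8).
u·v = 70, |u|² = 110, |v|² = 161
cos θ = 70/√17710 ≈ 0.526
θ ≈ 58.26°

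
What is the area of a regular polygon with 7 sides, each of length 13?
For a regular 7-gon with side length s = 13:
Apothem a = s / (2*tan(pi/7)) = 13 / (2*tan(pi/7)) ≈ 13.4974
Perimeter P = 7 * 13 = 91
Area = (1/2) * P * a = (1/2) * 91 * 13.4974 = 614.13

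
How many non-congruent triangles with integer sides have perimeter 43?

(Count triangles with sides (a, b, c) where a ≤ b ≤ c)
With a ≤ b ≤ c and a + b + c = 43, the triangle inequality a + b > c gives c < 43/2, so c ≤ 21.
Iterate a from 1 to ⌊p/3⌋ = 14; for each a, b ranges from a to ⌊(p−a)/2⌋ with c = p − a − b, keeping only c ≥ b.
Triples: (1, 21, 21), (2, 20, 21), (3, 19, 21), …
Count = 44 triangles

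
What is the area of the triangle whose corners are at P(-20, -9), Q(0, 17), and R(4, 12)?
Using the coordinate formula: Area = (1/2)|x₁(y₂-y₃) + x₂(y₃-y₁) + x₃(y₁-y₂)|
Area = (1/2)|(-20)(17-12) + 0(12-(-9)) + 4((-9)-17)|
Area = (1/2)|(-20)*5 + 0*21 + 4*(-26)|
Area = (1/2)|(-100) + 0 + (-104)|
Area = (1/2)*204 = 102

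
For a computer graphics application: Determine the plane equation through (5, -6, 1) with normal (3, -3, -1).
d = n·P = (3)(5) + (-3)(-6) + (-1)(1) = 32
Plane: 3x - 3y - z = 32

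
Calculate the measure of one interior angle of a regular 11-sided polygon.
Interior angle of a regular n-gon = (n-2)*180/n
Interior angle = (11-2)*180/11
Interior angle = 9*180/11
Interior angle = 1620/11
Interior angle = 147.27 degrees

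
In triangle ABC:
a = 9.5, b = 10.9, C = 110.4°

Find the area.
Using A = ½ab·sin(C):
A = ½·9.5·10.9·sin(110.4°) = ½·103.55·0.937282 = 48.53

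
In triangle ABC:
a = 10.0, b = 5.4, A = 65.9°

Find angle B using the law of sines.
sin(B)/b = sin(A)/a
sin(B) = b·sin(A)/a = 5.4·sin(65.9°)/10.0 = 0.492930
B = arcsin(0.492930) = 29.53°  (b ≤ a, so B ≤ A and the acute solution is unique)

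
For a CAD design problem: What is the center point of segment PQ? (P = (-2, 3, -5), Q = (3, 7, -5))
Midpoint = ((-2+3)/2, (3+7)/2, (-5-5)/2) = (0.5, 5, -5)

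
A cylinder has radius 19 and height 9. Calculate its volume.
Volume = pi * r² * h
Volume = pi * 19² * 9
Volume = pi * 361 * 9
Volume = pi * 3249
Volume = 10207.03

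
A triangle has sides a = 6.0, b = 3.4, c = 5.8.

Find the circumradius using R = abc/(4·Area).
s = (a+b+c)/2 = 7.6
Area = √(s(s-a)(s-b)(s-c)) = √(7.6·1.6·4.2·1.8) = 9.58799
R = abc/(4·Area) = (6.0·3.4·5.8)/(4·9.58799) = 118.32/38.35196 = 3.085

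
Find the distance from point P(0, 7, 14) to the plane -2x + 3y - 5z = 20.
d = |(-2)(0) + 3(7) + (-5)(14) - (20)| / √((-2)² + 3² + (-5)²) = 69/√38 = 11.19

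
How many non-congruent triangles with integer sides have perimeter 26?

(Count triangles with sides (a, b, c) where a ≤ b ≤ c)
With a ≤ b ≤ c and a + b + c = 26, the triangle inequality a + b > c gives c < 26/2, so c ≤ 12.
Iterate a from 1 to ⌊p/3⌋ = 8; for each a, b ranges from a to ⌊(p−a)/2⌋ with c = p − a − b, keeping only c ≥ b.
Triples: (2, 12, 12), (3, 11, 12), (4, 10, 12), …
Count = 14 triangles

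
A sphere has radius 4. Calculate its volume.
Volume = (4/3) * pi * r³
Volume = (4/3) * pi * 4³
Volume = (4/3) * pi * 64
Volume = 268.08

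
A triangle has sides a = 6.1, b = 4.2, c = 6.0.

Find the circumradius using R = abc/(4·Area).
s = (a+b+c)/2 = 8.15
Area = √(s(s-a)(s-b)(s-c)) = √(8.15·2.05·3.95·2.15) = 11.9117
R = abc/(4·Area) = (6.1·4.2·6.0)/(4·11.9117) = 153.72/47.6468 = 3.226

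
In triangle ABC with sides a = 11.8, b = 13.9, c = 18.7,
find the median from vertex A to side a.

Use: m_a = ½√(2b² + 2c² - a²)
m_a = ½√(2·13.9² + 2·18.7² - 11.8²)
m_a = ½√(386.42 + 699.38 - 139.24) = ½√946.56 = 15.38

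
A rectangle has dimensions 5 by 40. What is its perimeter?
Perimeter = 2 * (length + width)
Perimeter = 2 * (5 + 40)
Perimeter = 2 * 45
Perimeter = 90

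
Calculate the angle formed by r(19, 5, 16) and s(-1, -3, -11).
r·s = -210, |r|² = 642, |s|² = 131
cos θ = -210/√84102 ≈ -0.7241
θ ≈ 136.4°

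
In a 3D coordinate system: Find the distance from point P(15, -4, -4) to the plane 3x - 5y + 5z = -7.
d = |3(15) + (-5)(-4) + 5(-4) - (-7)| / √(3² + (-5)² + 5²) = 52/√59 = 6.77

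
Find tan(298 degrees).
tan(298 degrees) = -1.8807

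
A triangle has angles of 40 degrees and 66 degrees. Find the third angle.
Sum of angles in a triangle = 180 degrees
Third angle = 180 - 40 - 66
Third angle = 74 degrees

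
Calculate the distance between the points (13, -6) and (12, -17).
Using the distance formula: d = sqrt((x₂-x₁)² + (y₂-y₁)²)
dx = 12 - 13 = -1
dy = (-17) - (-6) = -11
d = sqrt((-1)² + (-11)²) = sqrt(1 + 121) = sqrt(122) = 11.05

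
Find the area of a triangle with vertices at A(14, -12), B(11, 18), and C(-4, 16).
Using the coordinate formula: Area = (1/2)|x₁(y₂-y₃) + x₂(y₃-y₁) + x₃(y₁-y₂)|
Area = (1/2)|14(18-16) + 11(16-(-12)) + (-4)((-12)-18)|
Area = (1/2)|14*2 + 11*28 + (-4)*(-30)|
Area = (1/2)|28 + 308 + 120|
Area = (1/2)*456 = 228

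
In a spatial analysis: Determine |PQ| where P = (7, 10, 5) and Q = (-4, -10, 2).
d = √[(-11)² + (-20)² + (-3)²] = √530 = 23.02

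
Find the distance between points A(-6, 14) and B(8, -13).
Using the distance formula: d = sqrt((x₂-x₁)² + (y₂-y₁)²)
dx = 8 - (-6) = 14
dy = (-13) - 14 = -27
d = sqrt(14² + (-27)²) = sqrt(196 + 729) = sqrt(925) = 30.41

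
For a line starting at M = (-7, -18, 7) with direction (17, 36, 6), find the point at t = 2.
P(2) = (-7 + 17(2), -18 + 36(2), 7 + 6(2)) = (27, 54, 19)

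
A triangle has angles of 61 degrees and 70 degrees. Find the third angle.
Sum of angles in a triangle = 180 degrees
Third angle = 180 - 61 - 70
Third angle = 49 degrees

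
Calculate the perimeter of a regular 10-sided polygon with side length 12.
Perimeter = number of sides * side length
Perimeter = 10 * 12
Perimeter = 120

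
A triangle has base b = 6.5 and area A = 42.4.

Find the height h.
A = ½bh  →  h = 2A/b
h = 2·42.4/6.5 = 13.05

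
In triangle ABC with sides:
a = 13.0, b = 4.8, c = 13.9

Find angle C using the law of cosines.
cos(C) = (a² + b² - c²)/(2ab)
cos(C) = (13.0² + 4.8² - 13.9²)/(2·13.0·4.8) = -1.17/124.8 = -0.009375
C = arccos(-0.009375) = 90.54°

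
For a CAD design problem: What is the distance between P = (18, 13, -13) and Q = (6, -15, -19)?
d = √[(-12)² + (-28)² + (-6)²] = √964 = 31.05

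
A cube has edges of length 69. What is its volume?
Volume = s³
Volume = 69³
Volume = 328509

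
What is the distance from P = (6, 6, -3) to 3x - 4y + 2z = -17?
d = |3(6) + (-4)(6) + 2(-3) - (-17)| / √(3² + (-4)² + 2²) = 5/√29 = 0.9285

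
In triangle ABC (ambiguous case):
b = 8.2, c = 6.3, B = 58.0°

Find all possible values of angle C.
sin(C)/c = sin(B)/b  →  sin(C) = c·sin(B)/b = 6.3·sin(58.0°)/8.2 = 0.651549
C₁ = arcsin(0.651549) = 40.66°,  C₂ = 180° - C₁ = 139.34°
Check C₂: A = 180° - 58.0° - 139.34° = -17.34° ≤ 0, rejected
C = 40.66° (one solution)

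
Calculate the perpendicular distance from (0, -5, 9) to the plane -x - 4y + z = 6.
d = |(-1)(0) + (-4)(-5) + 1(9) - (6)| / √((-1)² + (-4)² + 1²) = 23/√18 = 5.421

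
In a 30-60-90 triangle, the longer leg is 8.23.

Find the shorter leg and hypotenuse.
In a 30-60-90 triangle, sides are in ratio 1 : √3 : 2.
Long leg = short leg·√3  →  short leg = 8.23/√3 = 4.752
Hypotenuse = 2·(short leg) = 2·8.23/√3 = 9.503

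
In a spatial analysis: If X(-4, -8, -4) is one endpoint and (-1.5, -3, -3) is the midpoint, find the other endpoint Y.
Y = (2×(-1.5) - (-4), 2×(-3) - (-8), 2×(-3) - (-4)) = (1, 2, -2)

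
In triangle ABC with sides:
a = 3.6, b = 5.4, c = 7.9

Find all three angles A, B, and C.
By the law of cosines:
cos(A) = (b² + c² - a²)/(2bc) = 0.921355  →  A = 22.88°
cos(B) = (a² + c² - b²)/(2ac) = 0.812412  →  B = 35.67°
cos(C) = (a² + b² - c²)/(2ab) = -0.521862  →  C = 121.5°
Check: A + B + C = 180.0° ✓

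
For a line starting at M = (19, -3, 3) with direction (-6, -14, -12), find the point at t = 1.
P(1) = (19 + (-6)(1), -3 + (-14)(1), 3 + (-12)(1)) = (13, -17, -9)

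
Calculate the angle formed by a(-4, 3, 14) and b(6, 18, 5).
a·b = 100, |a|² = 221, |b|² = 385
cos θ = 100/√85085 ≈ 0.3428
θ ≈ 69.95°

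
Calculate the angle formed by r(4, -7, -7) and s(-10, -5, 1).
r·s = -12, |r|² = 114, |s|² = 126
cos θ = -12/√14364 ≈ -0.1001
θ ≈ 95.75°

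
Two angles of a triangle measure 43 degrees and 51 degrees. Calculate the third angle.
Sum of angles in a triangle = 180 degrees
Third angle = 180 - 43 - 51
Third angle = 86 degrees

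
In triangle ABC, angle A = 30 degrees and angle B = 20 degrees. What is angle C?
Sum of angles in a triangle = 180 degrees
Third angle = 180 - 30 - 20
Third angle = 130 degrees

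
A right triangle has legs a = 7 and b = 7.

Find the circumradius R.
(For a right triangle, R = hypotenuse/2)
Hypotenuse c = √(7² + 7²) = √98 = 9.89949
R = c/2 = 4.95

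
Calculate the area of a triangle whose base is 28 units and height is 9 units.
Area = (1/2) * base * height
Area = (1/2) * 28 * 9
Area = 126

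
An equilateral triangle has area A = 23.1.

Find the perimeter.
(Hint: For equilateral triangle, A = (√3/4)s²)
A = (√3/4)s²  →  s² = 4A/√3 = 4·23.1/√3 = 53.3472
s = 7.30391
Perimeter = 3s = 21.91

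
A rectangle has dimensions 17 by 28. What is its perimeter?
Perimeter = 2 * (length + width)
Perimeter = 2 * (17 + 28)
Perimeter = 2 * 45
Perimeter = 90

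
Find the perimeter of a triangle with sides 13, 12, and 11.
Perimeter = sum of all sides
Perimeter = 13 + 12 + 11
Perimeter = 36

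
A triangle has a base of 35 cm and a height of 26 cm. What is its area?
Area = (1/2) * base * height
Area = (1/2) * 35 * 26
Area = 455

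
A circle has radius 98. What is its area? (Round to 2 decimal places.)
Area = pi * r²
Area = pi * 98²
Area = pi * 9604
Area = 30171.86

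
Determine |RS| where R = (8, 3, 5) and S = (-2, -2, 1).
d = √[(-10)² + (-5)² + (-4)²] = √141 = 11.87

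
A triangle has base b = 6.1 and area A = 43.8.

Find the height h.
A = ½bh  →  h = 2A/b
h = 2·43.8/6.1 = 14.36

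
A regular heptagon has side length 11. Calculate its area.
For a regular 7-gon with side length s = 11:
Apothem a = s / (2*tan(pi/7)) = 11 / (2*tan(pi/7)) ≈ 11.4209
Perimeter P = 7 * 11 = 77
Area = (1/2) * P * a = (1/2) * 77 * 11.4209 = 439.70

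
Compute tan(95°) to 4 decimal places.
tan(95 degrees) = -11.4301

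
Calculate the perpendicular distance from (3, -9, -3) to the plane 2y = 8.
d = |0(3) + 2(-9) + 0(-3) - (8)| / √(0² + 2² + 0²) = 26/√4 = 13.0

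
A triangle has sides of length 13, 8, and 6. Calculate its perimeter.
Perimeter = sum of all sides
Perimeter = 13 + 8 + 6
Perimeter = 27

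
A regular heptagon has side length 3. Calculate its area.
For a regular 7-gon with side length s = 3:
Apothem a = s / (2*tan(pi/7)) = 3 / (2*tan(pi/7)) ≈ 3.1148
Perimeter P = 7 * 3 = 21
Area = (1/2) * P * a = (1/2) * 21 * 3.1148 = 32.71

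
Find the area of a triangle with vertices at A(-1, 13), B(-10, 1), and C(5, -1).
Using the coordinate formula: Area = (1/2)|x₁(y₂-y₃) + x₂(y₃-y₁) + x₃(y₁-y₂)|
Area = (1/2)|(-1)(1-(-1)) + (-10)((-1)-13) + 5(13-1)|
Area = (1/2)|(-1)*2 + (-10)*(-14) + 5*12|
Area = (1/2)|(-2) + 140 + 60|
Area = (1/2)*198 = 99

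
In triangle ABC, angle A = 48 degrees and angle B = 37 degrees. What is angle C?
Sum of angles in a triangle = 180 degrees
Third angle = 180 - 48 - 37
Third angle = 95 degrees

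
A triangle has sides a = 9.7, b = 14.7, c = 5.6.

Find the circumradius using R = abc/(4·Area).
s = (a+b+c)/2 = 15
Area = √(s(s-a)(s-b)(s-c)) = √(15·5.3·0.3·9.4) = 14.973
R = abc/(4·Area) = (9.7·14.7·5.6)/(4·14.973) = 798.504/59.892 = 13.33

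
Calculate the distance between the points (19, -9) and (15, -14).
Using the distance formula: d = sqrt((x₂-x₁)² + (y₂-y₁)²)
dx = 15 - 19 = -4
dy = (-14) - (-9) = -5
d = sqrt((-4)² + (-5)²) = sqrt(16 + 25) = sqrt(41) = 6.40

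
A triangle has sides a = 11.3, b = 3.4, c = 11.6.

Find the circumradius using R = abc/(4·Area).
s = (a+b+c)/2 = 13.15
Area = √(s(s-a)(s-b)(s-c)) = √(13.15·1.85·9.75·1.55) = 19.1742
R = abc/(4·Area) = (11.3·3.4·11.6)/(4·19.1742) = 445.672/76.6968 = 5.811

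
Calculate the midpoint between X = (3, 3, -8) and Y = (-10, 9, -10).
Midpoint = ((3-10)/2, (3+9)/2, (-8-10)/2) = (-3.5, 6, -9)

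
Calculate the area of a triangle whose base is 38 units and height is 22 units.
Area = (1/2) * base * height
Area = (1/2) * 38 * 22
Area = 418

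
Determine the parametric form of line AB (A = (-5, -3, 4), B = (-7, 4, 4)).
Direction vector d = B - A = (-2, 7, 0)
x = -5 - 2t, y = -3 + 7t, z = 4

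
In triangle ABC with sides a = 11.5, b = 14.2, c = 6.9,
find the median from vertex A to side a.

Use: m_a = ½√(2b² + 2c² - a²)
m_a = ½√(2·14.2² + 2·6.9² - 11.5²)
m_a = ½√(403.28 + 95.22 - 132.25) = ½√366.25 = 9.569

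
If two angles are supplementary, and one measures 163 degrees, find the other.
Supplementary angles sum to 180 degrees.
Other angle = 180 - 163
Other angle = 17 degrees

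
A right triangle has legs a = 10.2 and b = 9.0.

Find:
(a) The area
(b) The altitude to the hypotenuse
(a) Area = ½ab = ½·10.2·9.0 = 45.9
(b) Hypotenuse c = √(10.2² + 9.0²) = √185.04 = 13.6029
    Area = ½·c·h_c  →  h_c = 2·Area/c = 2·45.9/13.6029 = 6.749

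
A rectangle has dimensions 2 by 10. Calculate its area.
Area = length * width
Area = 2 * 10
Area = 20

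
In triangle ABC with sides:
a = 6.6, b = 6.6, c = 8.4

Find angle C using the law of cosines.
cos(C) = (a² + b² - c²)/(2ab)
cos(C) = (6.6² + 6.6² - 8.4²)/(2·6.6·6.6) = 16.56/87.12 = 0.190083
C = arccos(0.190083) = 79.04°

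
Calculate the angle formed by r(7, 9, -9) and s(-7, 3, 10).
r·s = -112, |r|² = 211, |s|² = 158
cos θ = -112/√33338 ≈ -0.6134
θ ≈ 127.8°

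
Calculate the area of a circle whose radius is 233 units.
Area = pi * r²
Area = pi * 233²
Area = pi * 54289
Area = 170553.92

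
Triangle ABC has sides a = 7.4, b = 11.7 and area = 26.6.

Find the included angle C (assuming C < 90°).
Area = ½ab·sin(C)  →  sin(C) = 2·Area/(ab)
sin(C) = 2·26.6/(7.4·11.7) = 0.614461
C = arcsin(0.614461) = 37.91°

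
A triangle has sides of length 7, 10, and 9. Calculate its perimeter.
Perimeter = sum of all sides
Perimeter = 7 + 10 + 9
Perimeter = 26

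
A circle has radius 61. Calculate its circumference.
Circumference = 2 * pi * r
Circumference = 2 * pi * 61
Circumference = 383.27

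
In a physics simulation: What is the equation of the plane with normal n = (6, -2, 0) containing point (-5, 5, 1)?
d = n·P = (6)(-5) + (-2)(5) + (0)(1) = -40
Plane: 6x - 2y = -40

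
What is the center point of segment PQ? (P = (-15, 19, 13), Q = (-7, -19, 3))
Midpoint = ((-15-7)/2, (19-19)/2, (13+3)/2) = (-11, 0, 8)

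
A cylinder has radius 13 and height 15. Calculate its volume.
Volume = pi * r² * h
Volume = pi * 13² * 15
Volume = pi * 169 * 15
Volume = pi * 2535
Volume = 7963.94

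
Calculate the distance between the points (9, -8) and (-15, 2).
Using the distance formula: d = sqrt((x₂-x₁)² + (y₂-y₁)²)
dx = (-15) - 9 = -24
dy = 2 - (-8) = 10
d = sqrt((-24)² + 10²) = sqrt(576 + 100) = sqrt(676) = 26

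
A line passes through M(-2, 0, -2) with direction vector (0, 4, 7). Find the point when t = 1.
P(1) = (-2 + 0(1), 0 + 4(1), -2 + 7(1)) = (-2, 4, 5)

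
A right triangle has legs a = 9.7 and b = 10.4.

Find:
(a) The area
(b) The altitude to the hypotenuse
(a) Area = ½ab = ½·9.7·10.4 = 50.44
(b) Hypotenuse c = √(9.7² + 10.4²) = √202.25 = 14.2215
    Area = ½·c·h_c  →  h_c = 2·Area/c = 2·50.44/14.2215 = 7.094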